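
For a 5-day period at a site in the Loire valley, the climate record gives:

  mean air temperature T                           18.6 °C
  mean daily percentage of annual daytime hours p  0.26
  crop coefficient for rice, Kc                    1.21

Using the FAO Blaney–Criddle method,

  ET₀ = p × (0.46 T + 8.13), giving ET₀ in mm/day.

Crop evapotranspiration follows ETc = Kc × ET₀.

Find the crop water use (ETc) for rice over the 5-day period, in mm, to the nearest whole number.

26 mm

ET₀ = 0.26 × (0.46 × 18.6 + 8.13) = 0.26 × 16.686 = 4.3384 mm/d
ETc = Kc × ET₀ = 1.21 × 4.3384 = 5.2495 mm/d
Over 5 days: 5.2495 × 5 = 26.248 mm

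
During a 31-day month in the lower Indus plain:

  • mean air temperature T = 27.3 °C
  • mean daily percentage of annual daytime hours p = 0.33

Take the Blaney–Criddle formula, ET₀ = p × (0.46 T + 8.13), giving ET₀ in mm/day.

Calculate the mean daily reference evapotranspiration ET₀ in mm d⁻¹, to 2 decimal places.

6.83 mm d⁻¹

ET₀ = 0.33 × (0.46 × 27.3 + 8.13) = 0.33 × 20.688 = 6.8270 mm/d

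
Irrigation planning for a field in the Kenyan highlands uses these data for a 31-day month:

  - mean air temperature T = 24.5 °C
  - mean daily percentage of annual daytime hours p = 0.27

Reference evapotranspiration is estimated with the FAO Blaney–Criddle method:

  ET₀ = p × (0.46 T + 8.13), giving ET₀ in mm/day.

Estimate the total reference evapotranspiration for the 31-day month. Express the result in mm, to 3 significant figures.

ET₀ = 0.27 × (0.46 × 24.5 + 8.13) = 0.27 × 19.400 = 5.2380 mm/d
Monthly total = 5.2380 × 31 = 162.378 mm

162 mm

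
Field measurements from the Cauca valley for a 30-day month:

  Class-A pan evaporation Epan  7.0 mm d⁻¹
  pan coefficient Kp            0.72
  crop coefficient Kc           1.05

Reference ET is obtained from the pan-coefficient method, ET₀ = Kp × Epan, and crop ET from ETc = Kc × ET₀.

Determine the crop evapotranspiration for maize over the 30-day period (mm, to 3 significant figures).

159 mm

ET₀ = 0.72 × 7.0 = 5.0400 mm/d
ETc = Kc × ET₀ = 1.05 × 5.0400 = 5.2920 mm/d
Over 30 days: 5.2920 × 30 = 158.760 mm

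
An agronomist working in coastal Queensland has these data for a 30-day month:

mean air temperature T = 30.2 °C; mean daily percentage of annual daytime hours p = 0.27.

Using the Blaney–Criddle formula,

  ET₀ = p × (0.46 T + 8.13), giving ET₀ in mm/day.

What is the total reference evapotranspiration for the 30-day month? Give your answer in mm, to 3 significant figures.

178 mm

ET₀ = 0.27 × (0.46 × 30.2 + 8.13) = 0.27 × 22.022 = 5.9459 mm/d
Monthly total = 5.9459 × 30 = 178.377 mm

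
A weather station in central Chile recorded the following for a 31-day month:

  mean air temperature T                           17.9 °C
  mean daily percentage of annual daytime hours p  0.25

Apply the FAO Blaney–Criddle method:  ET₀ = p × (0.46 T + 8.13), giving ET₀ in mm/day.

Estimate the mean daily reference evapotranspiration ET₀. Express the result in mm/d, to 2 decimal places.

4.09 mm/d

ET₀ = 0.25 × (0.46 × 17.9 + 8.13) = 0.25 × 16.364 = 4.0910 mm/d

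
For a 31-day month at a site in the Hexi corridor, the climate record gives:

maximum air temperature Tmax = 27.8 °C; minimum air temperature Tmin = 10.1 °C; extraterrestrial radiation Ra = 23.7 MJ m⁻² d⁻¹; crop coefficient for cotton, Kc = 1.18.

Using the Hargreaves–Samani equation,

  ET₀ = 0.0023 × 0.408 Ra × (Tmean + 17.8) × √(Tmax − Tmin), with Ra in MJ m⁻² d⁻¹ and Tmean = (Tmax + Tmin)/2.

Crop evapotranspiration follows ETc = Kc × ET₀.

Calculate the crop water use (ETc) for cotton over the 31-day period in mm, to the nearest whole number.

Tmean = (27.8 + 10.1)/2 = 18.95 °C
0.408 Ra = 0.408 × 23.7 = 9.6696 mm/d equivalent
ET₀ = 0.0023 × 9.6696 × (18.95 + 17.8) × √17.7 = 0.0023 × 9.6696 × 36.75 × 4.2071 = 3.4386 mm/d
ETc = Kc × ET₀ = 1.18 × 3.4386 = 4.0575 mm/d
Over 31 days: 4.0575 × 31 = 125.783 mm

126 mm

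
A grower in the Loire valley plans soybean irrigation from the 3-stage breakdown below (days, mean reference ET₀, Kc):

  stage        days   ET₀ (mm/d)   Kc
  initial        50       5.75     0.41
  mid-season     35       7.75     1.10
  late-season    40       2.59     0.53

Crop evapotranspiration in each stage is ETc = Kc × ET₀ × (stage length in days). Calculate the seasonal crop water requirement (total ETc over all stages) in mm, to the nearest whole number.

initial: 0.41 × 5.75 × 50 = 117.88 mm
mid-season: 1.10 × 7.75 × 35 = 298.38 mm
late-season: 0.53 × 2.59 × 40 = 54.91 mm
Seasonal total = 471.17 mm

471 mm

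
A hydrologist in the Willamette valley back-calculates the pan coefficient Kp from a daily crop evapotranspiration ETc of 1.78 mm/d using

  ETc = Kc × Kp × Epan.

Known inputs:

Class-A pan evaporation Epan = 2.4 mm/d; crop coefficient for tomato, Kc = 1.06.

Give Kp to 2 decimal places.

0.70

ETc = Kc × Kp × Epan  ⇒  Kp = ETc / (Kc × Epan)
Kp = 1.78 / (1.06 × 2.4) = 1.78 / 2.544 = 0.6997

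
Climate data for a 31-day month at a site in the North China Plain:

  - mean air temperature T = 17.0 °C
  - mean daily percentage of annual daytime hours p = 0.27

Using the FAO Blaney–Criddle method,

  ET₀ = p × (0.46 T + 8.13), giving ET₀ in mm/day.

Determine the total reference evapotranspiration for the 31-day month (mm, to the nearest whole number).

ET₀ = 0.27 × (0.46 × 17.0 + 8.13) = 0.27 × 15.950 = 4.3065 mm/d
Monthly total = 4.3065 × 31 = 133.502 mm

134 mm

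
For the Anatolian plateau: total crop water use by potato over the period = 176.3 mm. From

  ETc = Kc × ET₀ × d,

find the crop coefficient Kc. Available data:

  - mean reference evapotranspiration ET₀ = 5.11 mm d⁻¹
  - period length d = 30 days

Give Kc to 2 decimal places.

ETc = Kc × ET₀ × d  ⇒  Kc = ETc / (ET₀ × d)
Kc = 176.3 / (5.11 × 30) = 176.3 / 153.30 = 1.1500

1.15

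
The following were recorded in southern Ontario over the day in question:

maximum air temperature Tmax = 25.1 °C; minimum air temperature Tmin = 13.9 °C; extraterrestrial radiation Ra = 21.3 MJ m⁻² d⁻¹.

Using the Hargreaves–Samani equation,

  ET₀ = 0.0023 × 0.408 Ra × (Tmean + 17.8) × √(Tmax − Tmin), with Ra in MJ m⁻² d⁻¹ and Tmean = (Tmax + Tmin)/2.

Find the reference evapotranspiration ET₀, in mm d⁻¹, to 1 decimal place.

2.5 mm d⁻¹

Tmean = (25.1 + 13.9)/2 = 19.50 °C
0.408 Ra = 0.408 × 21.3 = 8.6904 mm/d equivalent
ET₀ = 0.0023 × 8.6904 × (19.50 + 17.8) × √11.2 = 0.0023 × 8.6904 × 37.30 × 3.3466 = 2.4951 mm/d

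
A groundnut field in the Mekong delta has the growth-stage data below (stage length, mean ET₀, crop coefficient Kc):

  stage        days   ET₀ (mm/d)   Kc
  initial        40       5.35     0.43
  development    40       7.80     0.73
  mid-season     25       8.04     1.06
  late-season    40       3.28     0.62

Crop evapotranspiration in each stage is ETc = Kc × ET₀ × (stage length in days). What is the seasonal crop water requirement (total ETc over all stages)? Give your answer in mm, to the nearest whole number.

initial: 0.43 × 5.35 × 40 = 92.02 mm
development: 0.73 × 7.80 × 40 = 227.76 mm
mid-season: 1.06 × 8.04 × 25 = 213.06 mm
late-season: 0.62 × 3.28 × 40 = 81.34 mm
Seasonal total = 614.18 mm

614 mm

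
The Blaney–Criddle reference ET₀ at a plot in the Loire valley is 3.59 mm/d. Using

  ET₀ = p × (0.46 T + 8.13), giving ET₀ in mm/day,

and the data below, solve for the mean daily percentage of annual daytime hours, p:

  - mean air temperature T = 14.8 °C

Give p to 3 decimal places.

0.240

p = ET₀ / (0.46 T + 8.13) = 3.59 / (0.46 × 14.8 + 8.13) = 3.59 / 14.938 = 0.2403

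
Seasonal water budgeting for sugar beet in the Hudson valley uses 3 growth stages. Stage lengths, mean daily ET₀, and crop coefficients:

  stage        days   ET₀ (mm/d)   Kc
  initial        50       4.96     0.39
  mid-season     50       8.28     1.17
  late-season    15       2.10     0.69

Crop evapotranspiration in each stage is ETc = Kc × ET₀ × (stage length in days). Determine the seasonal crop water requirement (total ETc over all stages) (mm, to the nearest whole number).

initial: 0.39 × 4.96 × 50 = 96.72 mm
mid-season: 1.17 × 8.28 × 50 = 484.38 mm
late-season: 0.69 × 2.10 × 15 = 21.74 mm
Seasonal total = 602.84 mm

603 mm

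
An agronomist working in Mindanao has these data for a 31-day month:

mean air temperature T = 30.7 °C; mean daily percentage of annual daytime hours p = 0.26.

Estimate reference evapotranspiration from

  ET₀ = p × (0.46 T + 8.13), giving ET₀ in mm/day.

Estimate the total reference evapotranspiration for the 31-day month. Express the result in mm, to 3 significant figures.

179 mm

ET₀ = 0.26 × (0.46 × 30.7 + 8.13) = 0.26 × 22.252 = 5.7855 mm/d
Monthly total = 5.7855 × 31 = 179.351 mm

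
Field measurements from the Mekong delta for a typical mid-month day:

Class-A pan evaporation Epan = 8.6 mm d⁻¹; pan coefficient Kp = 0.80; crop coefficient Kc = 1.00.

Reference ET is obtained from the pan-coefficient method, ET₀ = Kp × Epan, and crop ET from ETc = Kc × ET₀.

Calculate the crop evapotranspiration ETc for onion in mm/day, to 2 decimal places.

ET₀ = 0.80 × 8.6 = 6.8800 mm/d
ETc = Kc × ET₀ = 1.00 × 6.8800 = 6.8800 mm/d

6.88 mm/day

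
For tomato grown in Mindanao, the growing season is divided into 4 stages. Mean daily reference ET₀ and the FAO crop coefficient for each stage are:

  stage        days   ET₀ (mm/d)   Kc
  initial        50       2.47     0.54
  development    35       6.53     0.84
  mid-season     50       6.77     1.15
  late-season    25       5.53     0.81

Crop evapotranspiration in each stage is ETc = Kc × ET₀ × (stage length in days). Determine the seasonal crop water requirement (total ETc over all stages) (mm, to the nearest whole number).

760 mm

initial: 0.54 × 2.47 × 50 = 66.69 mm
development: 0.84 × 6.53 × 35 = 191.98 mm
mid-season: 1.15 × 6.77 × 50 = 389.28 mm
late-season: 0.81 × 5.53 × 25 = 111.98 mm
Seasonal total = 759.93 mm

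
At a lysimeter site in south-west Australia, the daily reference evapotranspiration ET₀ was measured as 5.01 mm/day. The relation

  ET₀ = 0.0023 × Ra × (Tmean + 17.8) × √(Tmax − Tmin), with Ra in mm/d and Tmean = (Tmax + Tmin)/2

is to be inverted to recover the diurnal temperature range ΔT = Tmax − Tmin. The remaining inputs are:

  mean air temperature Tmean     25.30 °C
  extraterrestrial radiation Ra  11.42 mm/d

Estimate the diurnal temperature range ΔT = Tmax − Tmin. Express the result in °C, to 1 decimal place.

√ΔT = ET₀ / [0.0023 × Ra × (Tmean+17.8)] = 5.01 / (0.0023 × 11.42 × 43.10) = 4.4255
ΔT = 4.4255² = 19.585 °C

19.6 °C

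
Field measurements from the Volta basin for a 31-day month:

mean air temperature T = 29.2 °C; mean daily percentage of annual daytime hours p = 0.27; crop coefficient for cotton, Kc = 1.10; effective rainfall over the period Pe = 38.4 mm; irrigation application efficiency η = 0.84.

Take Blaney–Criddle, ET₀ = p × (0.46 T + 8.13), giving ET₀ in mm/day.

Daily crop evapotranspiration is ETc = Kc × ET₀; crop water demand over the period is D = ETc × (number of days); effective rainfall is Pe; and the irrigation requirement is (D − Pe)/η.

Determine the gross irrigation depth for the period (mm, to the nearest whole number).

191 mm

ET₀ = 0.27 × (0.46 × 29.2 + 8.13) = 0.27 × 21.562 = 5.8217 mm/d
ETc = Kc × ET₀ = 1.10 × 5.8217 = 6.4039 mm/d
Crop demand D = ETc × 31 d = 6.4039 × 31 = 198.521 mm
D − Pe = 198.521 − 38.4 = 160.121 mm
Gross irrigation = 160.121 / 0.84 = 190.620 mm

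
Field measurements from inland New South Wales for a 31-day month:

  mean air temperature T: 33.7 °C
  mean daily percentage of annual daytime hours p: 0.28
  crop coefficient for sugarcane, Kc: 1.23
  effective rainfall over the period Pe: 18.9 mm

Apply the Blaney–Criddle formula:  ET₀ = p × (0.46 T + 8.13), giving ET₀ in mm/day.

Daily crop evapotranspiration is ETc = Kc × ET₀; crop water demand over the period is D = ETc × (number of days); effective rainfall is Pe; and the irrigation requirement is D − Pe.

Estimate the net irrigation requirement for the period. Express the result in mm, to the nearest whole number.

233 mm

ET₀ = 0.28 × (0.46 × 33.7 + 8.13) = 0.28 × 23.632 = 6.6170 mm/d
ETc = Kc × ET₀ = 1.23 × 6.6170 = 8.1389 mm/d
Crop demand D = ETc × 31 d = 8.1389 × 31 = 252.306 mm
D − Pe = 252.306 − 18.9 = 233.406 mm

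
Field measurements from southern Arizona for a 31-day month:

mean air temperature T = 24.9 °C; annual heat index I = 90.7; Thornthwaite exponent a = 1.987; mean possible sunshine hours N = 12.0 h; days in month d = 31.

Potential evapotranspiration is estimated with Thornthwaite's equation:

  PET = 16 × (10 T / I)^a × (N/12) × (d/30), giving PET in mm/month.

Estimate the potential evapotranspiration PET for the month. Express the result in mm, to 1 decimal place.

10T/I = 10 × 24.9 / 90.7 = 2.7453
(10T/I)^a = 2.7453^1.987 = 7.4384
Uncorrected PET = 16 × 7.4384 = 119.014 mm
Correction = (N/12)(d/30) = (12.0/12)(31/30) = 1.0333
PET = 119.014 × 1.0333 = 122.977 mm/month

123.0 mm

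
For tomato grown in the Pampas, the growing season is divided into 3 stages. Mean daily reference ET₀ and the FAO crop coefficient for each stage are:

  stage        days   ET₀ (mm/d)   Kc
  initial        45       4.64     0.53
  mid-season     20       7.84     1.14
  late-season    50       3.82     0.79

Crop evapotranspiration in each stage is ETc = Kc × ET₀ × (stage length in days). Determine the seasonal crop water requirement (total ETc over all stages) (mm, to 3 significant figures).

initial: 0.53 × 4.64 × 45 = 110.66 mm
mid-season: 1.14 × 7.84 × 20 = 178.75 mm
late-season: 0.79 × 3.82 × 50 = 150.89 mm
Seasonal total = 440.30 mm

440 mm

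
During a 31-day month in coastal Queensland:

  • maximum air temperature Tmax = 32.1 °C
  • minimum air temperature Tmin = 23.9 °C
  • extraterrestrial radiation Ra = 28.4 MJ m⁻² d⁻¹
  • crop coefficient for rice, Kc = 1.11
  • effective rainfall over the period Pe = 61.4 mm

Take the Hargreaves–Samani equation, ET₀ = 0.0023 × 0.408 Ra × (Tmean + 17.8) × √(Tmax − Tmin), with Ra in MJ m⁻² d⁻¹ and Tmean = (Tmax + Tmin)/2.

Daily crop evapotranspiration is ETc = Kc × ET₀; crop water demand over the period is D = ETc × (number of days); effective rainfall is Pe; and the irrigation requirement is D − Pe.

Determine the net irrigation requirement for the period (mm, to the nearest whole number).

Tmean = (32.1 + 23.9)/2 = 28.00 °C
0.408 Ra = 0.408 × 28.4 = 11.5872 mm/d equivalent
ET₀ = 0.0023 × 11.5872 × (28.00 + 17.8) × √8.2 = 0.0023 × 11.5872 × 45.80 × 2.8636 = 3.4953 mm/d
ETc = Kc × ET₀ = 1.11 × 3.4953 = 3.8798 mm/d
Crop demand D = ETc × 31 d = 3.8798 × 31 = 120.274 mm
D − Pe = 120.274 − 61.4 = 58.874 mm

59 mm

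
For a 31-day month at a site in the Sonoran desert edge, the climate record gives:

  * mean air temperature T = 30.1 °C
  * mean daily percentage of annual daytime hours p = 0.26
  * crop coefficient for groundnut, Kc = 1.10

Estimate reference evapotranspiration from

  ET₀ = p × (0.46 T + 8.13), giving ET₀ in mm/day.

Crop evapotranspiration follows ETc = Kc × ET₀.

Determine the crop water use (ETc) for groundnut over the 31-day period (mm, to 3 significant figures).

ET₀ = 0.26 × (0.46 × 30.1 + 8.13) = 0.26 × 21.976 = 5.7138 mm/d
ETc = Kc × ET₀ = 1.10 × 5.7138 = 6.2852 mm/d
Over 31 days: 6.2852 × 31 = 194.841 mm

195 mm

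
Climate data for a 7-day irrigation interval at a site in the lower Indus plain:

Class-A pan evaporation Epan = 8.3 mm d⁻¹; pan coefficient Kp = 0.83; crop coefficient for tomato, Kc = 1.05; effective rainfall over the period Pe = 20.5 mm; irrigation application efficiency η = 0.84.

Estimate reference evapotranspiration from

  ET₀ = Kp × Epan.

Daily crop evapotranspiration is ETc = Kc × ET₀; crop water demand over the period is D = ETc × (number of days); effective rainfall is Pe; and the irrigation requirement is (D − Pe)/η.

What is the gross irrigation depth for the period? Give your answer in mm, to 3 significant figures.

35.9 mm

ET₀ = 0.83 × 8.3 = 6.8890 mm/d
ETc = Kc × ET₀ = 1.05 × 6.8890 = 7.2335 mm/d
Crop demand D = ETc × 7 d = 7.2335 × 7 = 50.635 mm
D − Pe = 50.635 − 20.5 = 30.135 mm
Gross irrigation = 30.135 / 0.84 = 35.875 mm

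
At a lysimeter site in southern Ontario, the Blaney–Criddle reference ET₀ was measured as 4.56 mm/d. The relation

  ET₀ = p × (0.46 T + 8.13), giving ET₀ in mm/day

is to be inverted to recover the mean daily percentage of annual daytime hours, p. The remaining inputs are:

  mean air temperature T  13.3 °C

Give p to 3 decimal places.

p = ET₀ / (0.46 T + 8.13) = 4.56 / (0.46 × 13.3 + 8.13) = 4.56 / 14.248 = 0.3200

0.320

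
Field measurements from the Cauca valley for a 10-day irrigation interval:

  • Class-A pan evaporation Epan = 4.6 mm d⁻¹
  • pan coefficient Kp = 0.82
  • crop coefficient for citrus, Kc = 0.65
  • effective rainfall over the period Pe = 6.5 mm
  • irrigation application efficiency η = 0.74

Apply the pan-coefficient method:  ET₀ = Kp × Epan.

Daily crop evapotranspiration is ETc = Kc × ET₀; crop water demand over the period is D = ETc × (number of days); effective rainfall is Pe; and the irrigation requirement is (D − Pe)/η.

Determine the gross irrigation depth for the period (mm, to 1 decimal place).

ET₀ = 0.82 × 4.6 = 3.7720 mm/d
ETc = Kc × ET₀ = 0.65 × 3.7720 = 2.4518 mm/d
Crop demand D = ETc × 10 d = 2.4518 × 10 = 24.518 mm
D − Pe = 24.518 − 6.5 = 18.018 mm
Gross irrigation = 18.018 / 0.74 = 24.349 mm

24.3 mm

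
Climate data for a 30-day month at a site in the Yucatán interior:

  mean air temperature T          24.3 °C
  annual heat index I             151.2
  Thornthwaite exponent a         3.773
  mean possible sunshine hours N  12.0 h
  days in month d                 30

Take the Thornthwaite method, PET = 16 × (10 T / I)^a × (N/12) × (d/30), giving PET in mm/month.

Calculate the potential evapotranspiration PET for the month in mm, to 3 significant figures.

95.8 mm

10T/I = 10 × 24.3 / 151.2 = 1.6071
(10T/I)^a = 1.6071^3.773 = 5.9896
Uncorrected PET = 16 × 5.9896 = 95.834 mm
Correction = (N/12)(d/30) = (12.0/12)(30/30) = 1.0000
PET = 95.834 × 1.0000 = 95.834 mm/month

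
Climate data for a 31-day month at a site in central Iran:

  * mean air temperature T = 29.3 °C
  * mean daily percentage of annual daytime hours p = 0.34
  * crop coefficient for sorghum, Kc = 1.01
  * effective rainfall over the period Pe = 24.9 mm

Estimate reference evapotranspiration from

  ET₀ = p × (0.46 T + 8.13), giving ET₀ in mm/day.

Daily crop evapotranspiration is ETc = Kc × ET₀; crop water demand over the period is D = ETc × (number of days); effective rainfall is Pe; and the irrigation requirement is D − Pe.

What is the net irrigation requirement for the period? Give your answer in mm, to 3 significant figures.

205 mm

ET₀ = 0.34 × (0.46 × 29.3 + 8.13) = 0.34 × 21.608 = 7.3467 mm/d
ETc = Kc × ET₀ = 1.01 × 7.3467 = 7.4202 mm/d
Crop demand D = ETc × 31 d = 7.4202 × 31 = 230.026 mm
D − Pe = 230.026 − 24.9 = 205.126 mm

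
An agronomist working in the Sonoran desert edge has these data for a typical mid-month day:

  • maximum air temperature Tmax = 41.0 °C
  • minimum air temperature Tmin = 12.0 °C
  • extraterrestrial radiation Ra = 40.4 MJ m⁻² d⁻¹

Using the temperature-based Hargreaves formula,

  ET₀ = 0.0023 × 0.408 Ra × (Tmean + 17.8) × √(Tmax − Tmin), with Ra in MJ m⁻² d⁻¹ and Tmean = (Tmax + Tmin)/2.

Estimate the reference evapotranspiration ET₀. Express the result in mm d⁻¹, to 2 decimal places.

9.04 mm d⁻¹

Tmean = (41.0 + 12.0)/2 = 26.50 °C
0.408 Ra = 0.408 × 40.4 = 16.4832 mm/d equivalent
ET₀ = 0.0023 × 16.4832 × (26.50 + 17.8) × √29.0 = 0.0023 × 16.4832 × 44.30 × 5.3852 = 9.0443 mm/d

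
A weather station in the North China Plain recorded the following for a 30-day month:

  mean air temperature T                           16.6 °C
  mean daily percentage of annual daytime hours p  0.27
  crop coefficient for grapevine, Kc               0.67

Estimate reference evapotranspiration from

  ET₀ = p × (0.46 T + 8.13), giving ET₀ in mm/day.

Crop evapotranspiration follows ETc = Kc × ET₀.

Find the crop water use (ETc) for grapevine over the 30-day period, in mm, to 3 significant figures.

85.6 mm

ET₀ = 0.27 × (0.46 × 16.6 + 8.13) = 0.27 × 15.766 = 4.2568 mm/d
ETc = Kc × ET₀ = 0.67 × 4.2568 = 2.8521 mm/d
Over 30 days: 2.8521 × 30 = 85.563 mm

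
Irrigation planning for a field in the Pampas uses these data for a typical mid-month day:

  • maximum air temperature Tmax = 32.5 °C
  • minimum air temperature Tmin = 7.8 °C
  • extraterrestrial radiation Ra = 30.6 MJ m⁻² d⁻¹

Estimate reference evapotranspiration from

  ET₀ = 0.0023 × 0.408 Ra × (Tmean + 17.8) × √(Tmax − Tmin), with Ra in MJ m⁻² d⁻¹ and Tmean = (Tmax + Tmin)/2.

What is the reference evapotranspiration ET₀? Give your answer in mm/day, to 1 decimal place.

5.4 mm/day

Tmean = (32.5 + 7.8)/2 = 20.15 °C
0.408 Ra = 0.408 × 30.6 = 12.4848 mm/d equivalent
ET₀ = 0.0023 × 12.4848 × (20.15 + 17.8) × √24.7 = 0.0023 × 12.4848 × 37.95 × 4.9699 = 5.4159 mm/d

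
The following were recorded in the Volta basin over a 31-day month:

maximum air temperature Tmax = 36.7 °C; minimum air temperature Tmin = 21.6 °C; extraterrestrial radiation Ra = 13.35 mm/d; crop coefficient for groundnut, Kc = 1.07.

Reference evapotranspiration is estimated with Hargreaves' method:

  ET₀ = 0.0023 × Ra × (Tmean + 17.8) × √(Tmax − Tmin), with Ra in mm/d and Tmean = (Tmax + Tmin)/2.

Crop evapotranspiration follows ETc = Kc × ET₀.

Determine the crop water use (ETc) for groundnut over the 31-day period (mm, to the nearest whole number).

Tmean = (36.7 + 21.6)/2 = 29.15 °C
ET₀ = 0.0023 × 13.35 × (29.15 + 17.8) × √15.1 = 0.0023 × 13.35 × 46.95 × 3.8859 = 5.6019 mm/d
ETc = Kc × ET₀ = 1.07 × 5.6019 = 5.9940 mm/d
Over 31 days: 5.9940 × 31 = 185.814 mm

186 mm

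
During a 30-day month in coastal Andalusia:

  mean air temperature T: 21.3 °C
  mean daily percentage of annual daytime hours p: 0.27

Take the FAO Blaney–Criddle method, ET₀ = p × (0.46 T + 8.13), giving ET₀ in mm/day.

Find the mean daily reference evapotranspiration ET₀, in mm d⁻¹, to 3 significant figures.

4.84 mm d⁻¹

ET₀ = 0.27 × (0.46 × 21.3 + 8.13) = 0.27 × 17.928 = 4.8406 mm/d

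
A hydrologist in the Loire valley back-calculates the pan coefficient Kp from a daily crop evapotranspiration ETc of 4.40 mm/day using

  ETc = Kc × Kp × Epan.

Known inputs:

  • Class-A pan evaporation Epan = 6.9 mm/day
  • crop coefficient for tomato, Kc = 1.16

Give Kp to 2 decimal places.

ETc = Kc × Kp × Epan  ⇒  Kp = ETc / (Kc × Epan)
Kp = 4.40 / (1.16 × 6.9) = 4.40 / 8.004 = 0.5497

0.55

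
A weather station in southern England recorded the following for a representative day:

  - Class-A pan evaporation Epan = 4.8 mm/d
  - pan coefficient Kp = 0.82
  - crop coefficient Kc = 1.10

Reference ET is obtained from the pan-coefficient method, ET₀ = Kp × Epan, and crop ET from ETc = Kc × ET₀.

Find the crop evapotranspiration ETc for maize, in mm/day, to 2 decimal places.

4.33 mm/day

ET₀ = 0.82 × 4.8 = 3.9360 mm/d
ETc = Kc × ET₀ = 1.10 × 3.9360 = 4.3296 mm/d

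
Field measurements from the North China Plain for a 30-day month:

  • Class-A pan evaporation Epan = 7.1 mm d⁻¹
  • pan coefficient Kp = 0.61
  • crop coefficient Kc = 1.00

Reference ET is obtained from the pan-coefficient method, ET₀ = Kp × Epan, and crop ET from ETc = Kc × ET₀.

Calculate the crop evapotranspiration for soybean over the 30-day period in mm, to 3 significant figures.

130 mm

ET₀ = 0.61 × 7.1 = 4.3310 mm/d
ETc = Kc × ET₀ = 1.00 × 4.3310 = 4.3310 mm/d
Over 30 days: 4.3310 × 30 = 129.930 mm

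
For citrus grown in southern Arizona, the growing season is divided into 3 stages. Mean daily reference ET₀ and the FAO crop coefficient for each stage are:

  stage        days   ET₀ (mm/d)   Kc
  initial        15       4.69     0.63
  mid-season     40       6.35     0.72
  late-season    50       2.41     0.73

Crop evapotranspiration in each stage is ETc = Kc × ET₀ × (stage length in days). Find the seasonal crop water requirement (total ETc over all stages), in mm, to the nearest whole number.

initial: 0.63 × 4.69 × 15 = 44.32 mm
mid-season: 0.72 × 6.35 × 40 = 182.88 mm
late-season: 0.73 × 2.41 × 50 = 87.97 mm
Seasonal total = 315.17 mm

315 mm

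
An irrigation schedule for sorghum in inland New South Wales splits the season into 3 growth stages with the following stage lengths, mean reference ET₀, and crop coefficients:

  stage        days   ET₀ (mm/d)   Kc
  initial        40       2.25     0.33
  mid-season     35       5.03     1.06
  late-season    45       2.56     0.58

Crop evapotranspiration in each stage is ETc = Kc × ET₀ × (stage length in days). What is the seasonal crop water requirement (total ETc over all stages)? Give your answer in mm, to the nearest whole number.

initial: 0.33 × 2.25 × 40 = 29.70 mm
mid-season: 1.06 × 5.03 × 35 = 186.61 mm
late-season: 0.58 × 2.56 × 45 = 66.82 mm
Seasonal total = 283.13 mm

283 mm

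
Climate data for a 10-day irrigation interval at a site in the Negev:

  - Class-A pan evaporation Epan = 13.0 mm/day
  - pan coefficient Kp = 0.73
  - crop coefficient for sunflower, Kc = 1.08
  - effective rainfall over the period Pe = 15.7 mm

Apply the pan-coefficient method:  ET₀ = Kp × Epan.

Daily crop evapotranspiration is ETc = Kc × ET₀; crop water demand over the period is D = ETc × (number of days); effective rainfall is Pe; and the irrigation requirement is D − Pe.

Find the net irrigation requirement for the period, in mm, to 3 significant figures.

ET₀ = 0.73 × 13.0 = 9.4900 mm/d
ETc = Kc × ET₀ = 1.08 × 9.4900 = 10.2492 mm/d
Crop demand D = ETc × 10 d = 10.2492 × 10 = 102.492 mm
D − Pe = 102.492 − 15.7 = 86.792 mm

86.8 mm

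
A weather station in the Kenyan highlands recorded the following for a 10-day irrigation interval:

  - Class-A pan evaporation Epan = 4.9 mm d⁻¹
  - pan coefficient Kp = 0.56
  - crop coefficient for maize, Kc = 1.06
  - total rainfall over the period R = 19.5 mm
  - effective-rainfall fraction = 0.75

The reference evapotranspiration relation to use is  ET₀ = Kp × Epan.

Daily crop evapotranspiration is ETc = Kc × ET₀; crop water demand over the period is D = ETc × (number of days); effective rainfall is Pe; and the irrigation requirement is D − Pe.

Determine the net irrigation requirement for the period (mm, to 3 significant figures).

14.5 mm

ET₀ = 0.56 × 4.9 = 2.7440 mm/d
ETc = Kc × ET₀ = 1.06 × 2.7440 = 2.9086 mm/d
Crop demand D = ETc × 10 d = 2.9086 × 10 = 29.086 mm
Pe = 0.75 × 19.5 = 14.625 mm
D − Pe = 29.086 − 14.625 = 14.461 mm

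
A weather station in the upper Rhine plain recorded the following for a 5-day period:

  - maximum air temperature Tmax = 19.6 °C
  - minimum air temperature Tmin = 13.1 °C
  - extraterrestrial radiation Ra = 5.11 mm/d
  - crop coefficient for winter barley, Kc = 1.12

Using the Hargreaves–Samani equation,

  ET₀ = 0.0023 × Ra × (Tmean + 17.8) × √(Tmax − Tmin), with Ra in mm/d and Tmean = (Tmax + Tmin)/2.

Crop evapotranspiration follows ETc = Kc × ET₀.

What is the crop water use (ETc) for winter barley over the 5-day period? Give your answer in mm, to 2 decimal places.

Tmean = (19.6 + 13.1)/2 = 16.35 °C
ET₀ = 0.0023 × 5.11 × (16.35 + 17.8) × √6.5 = 0.0023 × 5.11 × 34.15 × 2.5495 = 1.0233 mm/d
ETc = Kc × ET₀ = 1.12 × 1.0233 = 1.1461 mm/d
Over 5 days: 1.1461 × 5 = 5.731 mm

5.73 mm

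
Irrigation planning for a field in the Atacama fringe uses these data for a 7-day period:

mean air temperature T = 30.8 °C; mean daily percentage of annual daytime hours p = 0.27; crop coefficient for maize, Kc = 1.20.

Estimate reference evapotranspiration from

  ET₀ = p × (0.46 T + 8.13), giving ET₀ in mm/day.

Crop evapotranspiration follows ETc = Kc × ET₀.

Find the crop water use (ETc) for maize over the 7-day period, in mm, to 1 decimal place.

ET₀ = 0.27 × (0.46 × 30.8 + 8.13) = 0.27 × 22.298 = 6.0205 mm/d
ETc = Kc × ET₀ = 1.20 × 6.0205 = 7.2246 mm/d
Over 7 days: 7.2246 × 7 = 50.572 mm

50.6 mm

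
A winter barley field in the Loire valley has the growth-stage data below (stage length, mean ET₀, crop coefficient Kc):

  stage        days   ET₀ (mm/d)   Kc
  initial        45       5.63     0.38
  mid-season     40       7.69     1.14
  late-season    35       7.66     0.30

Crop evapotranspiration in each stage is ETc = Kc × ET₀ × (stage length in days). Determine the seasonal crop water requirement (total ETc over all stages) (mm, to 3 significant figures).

527 mm

initial: 0.38 × 5.63 × 45 = 96.27 mm
mid-season: 1.14 × 7.69 × 40 = 350.66 mm
late-season: 0.30 × 7.66 × 35 = 80.43 mm
Seasonal total = 527.36 mm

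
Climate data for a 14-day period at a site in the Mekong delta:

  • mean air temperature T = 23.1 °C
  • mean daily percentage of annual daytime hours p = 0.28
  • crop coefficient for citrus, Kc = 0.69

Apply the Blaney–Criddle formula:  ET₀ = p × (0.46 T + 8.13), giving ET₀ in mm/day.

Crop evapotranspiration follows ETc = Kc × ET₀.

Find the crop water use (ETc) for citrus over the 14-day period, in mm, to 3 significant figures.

ET₀ = 0.28 × (0.46 × 23.1 + 8.13) = 0.28 × 18.756 = 5.2517 mm/d
ETc = Kc × ET₀ = 0.69 × 5.2517 = 3.6237 mm/d
Over 14 days: 3.6237 × 14 = 50.732 mm

50.7 mm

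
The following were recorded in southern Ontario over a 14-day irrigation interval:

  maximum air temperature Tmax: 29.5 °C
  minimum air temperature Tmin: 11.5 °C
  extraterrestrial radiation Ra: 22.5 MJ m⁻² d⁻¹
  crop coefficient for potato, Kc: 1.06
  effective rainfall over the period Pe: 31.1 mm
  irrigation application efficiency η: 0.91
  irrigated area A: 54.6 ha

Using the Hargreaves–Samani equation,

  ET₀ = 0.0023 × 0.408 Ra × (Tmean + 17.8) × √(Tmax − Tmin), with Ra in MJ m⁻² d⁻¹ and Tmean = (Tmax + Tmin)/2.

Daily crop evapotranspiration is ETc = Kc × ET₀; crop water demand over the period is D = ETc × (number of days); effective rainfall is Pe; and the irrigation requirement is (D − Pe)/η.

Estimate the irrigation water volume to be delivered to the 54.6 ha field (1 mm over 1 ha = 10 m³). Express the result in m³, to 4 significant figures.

11890 m³

Tmean = (29.5 + 11.5)/2 = 20.50 °C
0.408 Ra = 0.408 × 22.5 = 9.1800 mm/d equivalent
ET₀ = 0.0023 × 9.1800 × (20.50 + 17.8) × √18.0 = 0.0023 × 9.1800 × 38.30 × 4.2426 = 3.4308 mm/d
ETc = Kc × ET₀ = 1.06 × 3.4308 = 3.6366 mm/d
Crop demand D = ETc × 14 d = 3.6366 × 14 = 50.912 mm
D − Pe = 50.912 − 31.1 = 19.812 mm
Gross irrigation = 19.812 / 0.91 = 21.771 mm
Volume = 21.771 mm × 54.6 ha × 10 = 11887.0 m³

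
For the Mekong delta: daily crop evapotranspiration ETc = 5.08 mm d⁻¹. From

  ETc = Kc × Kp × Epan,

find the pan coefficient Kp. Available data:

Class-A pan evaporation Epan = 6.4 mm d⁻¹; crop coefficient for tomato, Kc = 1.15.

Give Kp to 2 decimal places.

ETc = Kc × Kp × Epan  ⇒  Kp = ETc / (Kc × Epan)
Kp = 5.08 / (1.15 × 6.4) = 5.08 / 7.360 = 0.6902

0.69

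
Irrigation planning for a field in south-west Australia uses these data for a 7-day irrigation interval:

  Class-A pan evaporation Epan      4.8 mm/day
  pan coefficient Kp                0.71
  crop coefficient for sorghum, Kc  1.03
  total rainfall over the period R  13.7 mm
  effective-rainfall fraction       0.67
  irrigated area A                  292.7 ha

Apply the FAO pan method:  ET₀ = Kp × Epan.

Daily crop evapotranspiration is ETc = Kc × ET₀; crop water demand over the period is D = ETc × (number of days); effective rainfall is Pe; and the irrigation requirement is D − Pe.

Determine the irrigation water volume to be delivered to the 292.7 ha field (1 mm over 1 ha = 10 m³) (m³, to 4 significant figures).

45050 m³

ET₀ = 0.71 × 4.8 = 3.4080 mm/d
ETc = Kc × ET₀ = 1.03 × 3.4080 = 3.5102 mm/d
Crop demand D = ETc × 7 d = 3.5102 × 7 = 24.571 mm
Pe = 0.67 × 13.7 = 9.179 mm
D − Pe = 24.571 − 9.179 = 15.392 mm
Volume = 15.392 mm × 292.7 ha × 10 = 45052.4 m³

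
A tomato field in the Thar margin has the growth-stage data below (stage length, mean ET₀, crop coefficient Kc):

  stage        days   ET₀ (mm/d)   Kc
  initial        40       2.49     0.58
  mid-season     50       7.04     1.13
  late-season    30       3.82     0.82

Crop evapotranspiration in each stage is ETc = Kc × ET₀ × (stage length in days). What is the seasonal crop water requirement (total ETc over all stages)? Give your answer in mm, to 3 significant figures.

initial: 0.58 × 2.49 × 40 = 57.77 mm
mid-season: 1.13 × 7.04 × 50 = 397.76 mm
late-season: 0.82 × 3.82 × 30 = 93.97 mm
Seasonal total = 549.50 mm

550 mm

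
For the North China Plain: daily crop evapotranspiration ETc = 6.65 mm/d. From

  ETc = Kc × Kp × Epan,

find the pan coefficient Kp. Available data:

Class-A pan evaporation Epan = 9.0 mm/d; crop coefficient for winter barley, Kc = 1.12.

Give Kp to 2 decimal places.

ETc = Kc × Kp × Epan  ⇒  Kp = ETc / (Kc × Epan)
Kp = 6.65 / (1.12 × 9.0) = 6.65 / 10.080 = 0.6597

0.66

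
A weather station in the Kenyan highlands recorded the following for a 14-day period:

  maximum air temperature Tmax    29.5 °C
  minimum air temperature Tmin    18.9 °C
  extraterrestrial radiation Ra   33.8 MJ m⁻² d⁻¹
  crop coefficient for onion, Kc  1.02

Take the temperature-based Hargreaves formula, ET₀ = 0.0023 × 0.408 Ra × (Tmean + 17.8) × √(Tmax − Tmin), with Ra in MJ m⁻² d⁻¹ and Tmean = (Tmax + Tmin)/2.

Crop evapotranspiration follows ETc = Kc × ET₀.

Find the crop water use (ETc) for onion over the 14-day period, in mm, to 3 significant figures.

Tmean = (29.5 + 18.9)/2 = 24.20 °C
0.408 Ra = 0.408 × 33.8 = 13.7904 mm/d equivalent
ET₀ = 0.0023 × 13.7904 × (24.20 + 17.8) × √10.6 = 0.0023 × 13.7904 × 42.00 × 3.2558 = 4.3372 mm/d
ETc = Kc × ET₀ = 1.02 × 4.3372 = 4.4239 mm/d
Over 14 days: 4.4239 × 14 = 61.935 mm

61.9 mm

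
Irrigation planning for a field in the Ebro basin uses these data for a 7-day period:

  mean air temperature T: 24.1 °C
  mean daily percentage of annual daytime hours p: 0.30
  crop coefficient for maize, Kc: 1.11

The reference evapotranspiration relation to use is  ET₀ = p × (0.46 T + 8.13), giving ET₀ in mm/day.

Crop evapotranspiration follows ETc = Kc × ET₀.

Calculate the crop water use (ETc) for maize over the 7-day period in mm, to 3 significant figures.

44.8 mm

ET₀ = 0.30 × (0.46 × 24.1 + 8.13) = 0.30 × 19.216 = 5.7648 mm/d
ETc = Kc × ET₀ = 1.11 × 5.7648 = 6.3989 mm/d
Over 7 days: 6.3989 × 7 = 44.792 mm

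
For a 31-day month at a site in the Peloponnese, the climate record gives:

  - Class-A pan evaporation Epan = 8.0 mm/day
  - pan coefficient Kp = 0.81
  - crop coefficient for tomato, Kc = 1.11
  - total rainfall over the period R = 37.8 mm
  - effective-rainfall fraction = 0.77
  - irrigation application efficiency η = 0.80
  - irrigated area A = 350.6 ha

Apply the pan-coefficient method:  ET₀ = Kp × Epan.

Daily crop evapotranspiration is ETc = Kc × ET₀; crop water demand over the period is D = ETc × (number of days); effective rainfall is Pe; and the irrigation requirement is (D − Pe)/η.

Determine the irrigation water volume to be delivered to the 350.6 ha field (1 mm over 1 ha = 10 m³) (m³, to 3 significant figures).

ET₀ = 0.81 × 8.0 = 6.4800 mm/d
ETc = Kc × ET₀ = 1.11 × 6.4800 = 7.1928 mm/d
Crop demand D = ETc × 31 d = 7.1928 × 31 = 222.977 mm
Pe = 0.77 × 37.8 = 29.106 mm
D − Pe = 222.977 − 29.106 = 193.871 mm
Gross irrigation = 193.871 / 0.80 = 242.339 mm
Volume = 242.339 mm × 350.6 ha × 10 = 849640.5 m³

850000 m³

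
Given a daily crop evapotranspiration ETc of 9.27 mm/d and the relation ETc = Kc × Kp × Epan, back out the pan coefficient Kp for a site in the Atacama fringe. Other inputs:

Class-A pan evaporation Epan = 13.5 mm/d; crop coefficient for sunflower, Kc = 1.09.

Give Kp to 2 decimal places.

0.63

ETc = Kc × Kp × Epan  ⇒  Kp = ETc / (Kc × Epan)
Kp = 9.27 / (1.09 × 13.5) = 9.27 / 14.715 = 0.6300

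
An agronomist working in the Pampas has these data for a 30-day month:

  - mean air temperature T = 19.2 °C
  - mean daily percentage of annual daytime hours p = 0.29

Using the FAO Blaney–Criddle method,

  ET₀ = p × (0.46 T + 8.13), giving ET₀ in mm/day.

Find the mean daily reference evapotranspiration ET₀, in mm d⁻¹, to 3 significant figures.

4.92 mm d⁻¹

ET₀ = 0.29 × (0.46 × 19.2 + 8.13) = 0.29 × 16.962 = 4.9190 mm/d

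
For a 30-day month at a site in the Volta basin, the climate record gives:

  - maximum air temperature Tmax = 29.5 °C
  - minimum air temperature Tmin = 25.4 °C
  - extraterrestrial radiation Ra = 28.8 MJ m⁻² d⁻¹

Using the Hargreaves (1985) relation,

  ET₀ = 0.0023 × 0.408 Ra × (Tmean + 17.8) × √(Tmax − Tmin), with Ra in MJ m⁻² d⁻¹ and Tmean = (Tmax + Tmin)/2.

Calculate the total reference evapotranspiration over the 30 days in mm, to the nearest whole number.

Tmean = (29.5 + 25.4)/2 = 27.45 °C
0.408 Ra = 0.408 × 28.8 = 11.7504 mm/d equivalent
ET₀ = 0.0023 × 11.7504 × (27.45 + 17.8) × √4.1 = 0.0023 × 11.7504 × 45.25 × 2.0248 = 2.4762 mm/d
Over 30 days: 2.4762 × 30 = 74.286 mm

74 mm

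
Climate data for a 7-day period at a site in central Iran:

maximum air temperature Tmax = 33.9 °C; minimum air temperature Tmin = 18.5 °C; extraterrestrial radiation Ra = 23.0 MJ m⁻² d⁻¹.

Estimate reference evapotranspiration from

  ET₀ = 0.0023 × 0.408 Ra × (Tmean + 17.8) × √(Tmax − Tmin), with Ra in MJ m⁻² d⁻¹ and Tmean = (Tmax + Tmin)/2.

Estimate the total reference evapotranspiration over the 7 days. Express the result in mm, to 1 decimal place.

26.1 mm

Tmean = (33.9 + 18.5)/2 = 26.20 °C
0.408 Ra = 0.408 × 23.0 = 9.3840 mm/d equivalent
ET₀ = 0.0023 × 9.3840 × (26.20 + 17.8) × √15.4 = 0.0023 × 9.3840 × 44.00 × 3.9243 = 3.7268 mm/d
Over 7 days: 3.7268 × 7 = 26.088 mm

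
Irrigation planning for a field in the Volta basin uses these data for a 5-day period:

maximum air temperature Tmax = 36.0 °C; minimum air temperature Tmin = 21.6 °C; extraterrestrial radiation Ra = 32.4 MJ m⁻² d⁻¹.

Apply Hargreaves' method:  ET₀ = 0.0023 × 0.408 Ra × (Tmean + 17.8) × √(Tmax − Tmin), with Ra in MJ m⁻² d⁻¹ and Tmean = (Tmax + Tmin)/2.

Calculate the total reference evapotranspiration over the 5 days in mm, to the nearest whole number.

27 mm

Tmean = (36.0 + 21.6)/2 = 28.80 °C
0.408 Ra = 0.408 × 32.4 = 13.2192 mm/d equivalent
ET₀ = 0.0023 × 13.2192 × (28.80 + 17.8) × √14.4 = 0.0023 × 13.2192 × 46.60 × 3.7947 = 5.3765 mm/d
Over 5 days: 5.3765 × 5 = 26.883 mm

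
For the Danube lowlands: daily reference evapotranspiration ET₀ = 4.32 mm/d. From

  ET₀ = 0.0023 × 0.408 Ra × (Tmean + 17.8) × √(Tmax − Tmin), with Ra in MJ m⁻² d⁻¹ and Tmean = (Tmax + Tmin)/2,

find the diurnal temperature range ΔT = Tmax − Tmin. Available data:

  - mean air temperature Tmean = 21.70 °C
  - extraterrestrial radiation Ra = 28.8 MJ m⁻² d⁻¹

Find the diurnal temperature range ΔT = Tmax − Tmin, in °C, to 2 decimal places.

√ΔT = ET₀ / [0.0023 × 0.408 × Ra × (Tmean+17.8)] = 4.32 / (0.0023 × 11.7504 × 39.50) = 4.0467
ΔT = 4.0467² = 16.376 °C

16.38 °C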